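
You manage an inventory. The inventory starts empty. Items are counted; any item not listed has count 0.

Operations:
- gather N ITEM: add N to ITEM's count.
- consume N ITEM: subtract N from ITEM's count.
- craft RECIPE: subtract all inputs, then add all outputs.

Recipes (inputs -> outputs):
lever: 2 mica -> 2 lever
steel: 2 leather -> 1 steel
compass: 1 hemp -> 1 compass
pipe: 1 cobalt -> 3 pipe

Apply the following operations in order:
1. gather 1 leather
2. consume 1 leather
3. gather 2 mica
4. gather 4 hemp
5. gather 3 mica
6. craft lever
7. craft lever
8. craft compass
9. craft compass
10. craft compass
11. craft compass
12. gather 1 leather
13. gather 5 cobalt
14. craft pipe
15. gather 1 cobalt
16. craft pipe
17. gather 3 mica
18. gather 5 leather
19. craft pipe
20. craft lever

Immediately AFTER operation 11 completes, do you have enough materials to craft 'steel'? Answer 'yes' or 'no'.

Answer: no

Derivation:
After 1 (gather 1 leather): leather=1
After 2 (consume 1 leather): (empty)
After 3 (gather 2 mica): mica=2
After 4 (gather 4 hemp): hemp=4 mica=2
After 5 (gather 3 mica): hemp=4 mica=5
After 6 (craft lever): hemp=4 lever=2 mica=3
After 7 (craft lever): hemp=4 lever=4 mica=1
After 8 (craft compass): compass=1 hemp=3 lever=4 mica=1
After 9 (craft compass): compass=2 hemp=2 lever=4 mica=1
After 10 (craft compass): compass=3 hemp=1 lever=4 mica=1
After 11 (craft compass): compass=4 lever=4 mica=1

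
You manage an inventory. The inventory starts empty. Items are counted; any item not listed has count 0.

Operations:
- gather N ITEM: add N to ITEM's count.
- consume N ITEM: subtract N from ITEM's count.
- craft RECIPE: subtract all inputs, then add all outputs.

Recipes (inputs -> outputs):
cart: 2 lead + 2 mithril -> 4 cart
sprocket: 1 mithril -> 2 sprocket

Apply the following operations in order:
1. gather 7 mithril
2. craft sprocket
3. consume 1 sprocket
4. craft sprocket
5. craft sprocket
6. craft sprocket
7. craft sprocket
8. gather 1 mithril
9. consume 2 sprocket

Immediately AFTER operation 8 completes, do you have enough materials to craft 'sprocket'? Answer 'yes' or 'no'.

Answer: yes

Derivation:
After 1 (gather 7 mithril): mithril=7
After 2 (craft sprocket): mithril=6 sprocket=2
After 3 (consume 1 sprocket): mithril=6 sprocket=1
After 4 (craft sprocket): mithril=5 sprocket=3
After 5 (craft sprocket): mithril=4 sprocket=5
After 6 (craft sprocket): mithril=3 sprocket=7
After 7 (craft sprocket): mithril=2 sprocket=9
After 8 (gather 1 mithril): mithril=3 sprocket=9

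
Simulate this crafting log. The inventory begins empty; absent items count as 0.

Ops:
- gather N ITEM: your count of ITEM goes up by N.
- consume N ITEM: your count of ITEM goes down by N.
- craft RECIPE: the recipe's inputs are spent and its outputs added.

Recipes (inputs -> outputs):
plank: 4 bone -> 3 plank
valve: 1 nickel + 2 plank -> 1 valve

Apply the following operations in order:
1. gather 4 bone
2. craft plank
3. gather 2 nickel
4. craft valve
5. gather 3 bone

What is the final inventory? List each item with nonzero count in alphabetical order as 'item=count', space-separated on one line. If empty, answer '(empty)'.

After 1 (gather 4 bone): bone=4
After 2 (craft plank): plank=3
After 3 (gather 2 nickel): nickel=2 plank=3
After 4 (craft valve): nickel=1 plank=1 valve=1
After 5 (gather 3 bone): bone=3 nickel=1 plank=1 valve=1

Answer: bone=3 nickel=1 plank=1 valve=1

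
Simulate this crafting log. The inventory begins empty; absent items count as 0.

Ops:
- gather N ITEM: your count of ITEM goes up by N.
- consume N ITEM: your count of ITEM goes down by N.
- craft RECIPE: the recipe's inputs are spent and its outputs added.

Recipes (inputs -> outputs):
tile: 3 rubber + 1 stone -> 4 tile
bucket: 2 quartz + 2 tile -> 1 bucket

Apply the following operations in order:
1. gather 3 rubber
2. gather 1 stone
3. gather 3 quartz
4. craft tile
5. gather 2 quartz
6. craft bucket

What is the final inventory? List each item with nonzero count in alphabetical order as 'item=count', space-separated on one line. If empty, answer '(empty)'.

Answer: bucket=1 quartz=3 tile=2

Derivation:
After 1 (gather 3 rubber): rubber=3
After 2 (gather 1 stone): rubber=3 stone=1
After 3 (gather 3 quartz): quartz=3 rubber=3 stone=1
After 4 (craft tile): quartz=3 tile=4
After 5 (gather 2 quartz): quartz=5 tile=4
After 6 (craft bucket): bucket=1 quartz=3 tile=2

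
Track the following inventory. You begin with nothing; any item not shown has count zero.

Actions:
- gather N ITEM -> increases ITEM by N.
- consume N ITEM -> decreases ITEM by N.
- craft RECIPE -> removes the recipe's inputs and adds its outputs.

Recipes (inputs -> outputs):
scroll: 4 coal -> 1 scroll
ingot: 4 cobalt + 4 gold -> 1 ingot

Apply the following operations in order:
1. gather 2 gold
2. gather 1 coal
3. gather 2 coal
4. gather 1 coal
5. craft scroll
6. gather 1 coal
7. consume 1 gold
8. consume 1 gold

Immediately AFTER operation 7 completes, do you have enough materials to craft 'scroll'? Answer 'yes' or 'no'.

Answer: no

Derivation:
After 1 (gather 2 gold): gold=2
After 2 (gather 1 coal): coal=1 gold=2
After 3 (gather 2 coal): coal=3 gold=2
After 4 (gather 1 coal): coal=4 gold=2
After 5 (craft scroll): gold=2 scroll=1
After 6 (gather 1 coal): coal=1 gold=2 scroll=1
After 7 (consume 1 gold): coal=1 gold=1 scroll=1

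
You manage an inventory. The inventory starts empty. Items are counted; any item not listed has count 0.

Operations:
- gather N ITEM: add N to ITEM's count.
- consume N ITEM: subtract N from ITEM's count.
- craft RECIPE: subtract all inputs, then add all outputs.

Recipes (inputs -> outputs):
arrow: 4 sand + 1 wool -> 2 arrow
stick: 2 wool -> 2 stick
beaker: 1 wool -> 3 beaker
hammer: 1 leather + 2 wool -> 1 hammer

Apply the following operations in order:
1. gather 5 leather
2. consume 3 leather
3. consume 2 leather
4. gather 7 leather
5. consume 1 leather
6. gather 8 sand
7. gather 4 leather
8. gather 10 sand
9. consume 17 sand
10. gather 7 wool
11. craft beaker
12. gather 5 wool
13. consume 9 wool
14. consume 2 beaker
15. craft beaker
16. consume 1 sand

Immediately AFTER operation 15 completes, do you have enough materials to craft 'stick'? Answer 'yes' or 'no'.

Answer: no

Derivation:
After 1 (gather 5 leather): leather=5
After 2 (consume 3 leather): leather=2
After 3 (consume 2 leather): (empty)
After 4 (gather 7 leather): leather=7
After 5 (consume 1 leather): leather=6
After 6 (gather 8 sand): leather=6 sand=8
After 7 (gather 4 leather): leather=10 sand=8
After 8 (gather 10 sand): leather=10 sand=18
After 9 (consume 17 sand): leather=10 sand=1
After 10 (gather 7 wool): leather=10 sand=1 wool=7
After 11 (craft beaker): beaker=3 leather=10 sand=1 wool=6
After 12 (gather 5 wool): beaker=3 leather=10 sand=1 wool=11
After 13 (consume 9 wool): beaker=3 leather=10 sand=1 wool=2
After 14 (consume 2 beaker): beaker=1 leather=10 sand=1 wool=2
After 15 (craft beaker): beaker=4 leather=10 sand=1 wool=1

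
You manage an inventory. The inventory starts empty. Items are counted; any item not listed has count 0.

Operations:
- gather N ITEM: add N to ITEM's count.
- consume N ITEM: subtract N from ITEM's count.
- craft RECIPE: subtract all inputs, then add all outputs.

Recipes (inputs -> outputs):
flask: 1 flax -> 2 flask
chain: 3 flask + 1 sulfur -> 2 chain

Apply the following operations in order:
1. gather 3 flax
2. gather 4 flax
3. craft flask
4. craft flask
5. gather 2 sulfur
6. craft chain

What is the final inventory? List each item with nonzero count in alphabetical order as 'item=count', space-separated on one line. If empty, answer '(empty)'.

Answer: chain=2 flask=1 flax=5 sulfur=1

Derivation:
After 1 (gather 3 flax): flax=3
After 2 (gather 4 flax): flax=7
After 3 (craft flask): flask=2 flax=6
After 4 (craft flask): flask=4 flax=5
After 5 (gather 2 sulfur): flask=4 flax=5 sulfur=2
After 6 (craft chain): chain=2 flask=1 flax=5 sulfur=1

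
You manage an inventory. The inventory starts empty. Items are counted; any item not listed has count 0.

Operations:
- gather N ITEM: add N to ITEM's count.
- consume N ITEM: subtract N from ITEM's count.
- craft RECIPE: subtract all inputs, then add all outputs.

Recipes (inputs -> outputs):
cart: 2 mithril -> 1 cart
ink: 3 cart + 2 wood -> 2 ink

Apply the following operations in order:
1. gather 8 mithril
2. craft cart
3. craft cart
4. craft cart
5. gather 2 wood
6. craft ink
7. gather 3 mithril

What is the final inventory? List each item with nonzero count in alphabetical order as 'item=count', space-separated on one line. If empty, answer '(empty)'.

After 1 (gather 8 mithril): mithril=8
After 2 (craft cart): cart=1 mithril=6
After 3 (craft cart): cart=2 mithril=4
After 4 (craft cart): cart=3 mithril=2
After 5 (gather 2 wood): cart=3 mithril=2 wood=2
After 6 (craft ink): ink=2 mithril=2
After 7 (gather 3 mithril): ink=2 mithril=5

Answer: ink=2 mithril=5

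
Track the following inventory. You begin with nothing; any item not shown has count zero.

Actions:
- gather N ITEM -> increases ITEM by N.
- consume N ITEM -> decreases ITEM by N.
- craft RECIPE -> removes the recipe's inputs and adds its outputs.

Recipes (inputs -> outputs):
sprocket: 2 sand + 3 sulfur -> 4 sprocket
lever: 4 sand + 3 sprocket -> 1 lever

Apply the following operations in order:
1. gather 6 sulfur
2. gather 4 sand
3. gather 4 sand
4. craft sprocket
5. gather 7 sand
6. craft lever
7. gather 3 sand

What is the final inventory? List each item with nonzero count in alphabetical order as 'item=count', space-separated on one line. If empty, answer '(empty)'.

After 1 (gather 6 sulfur): sulfur=6
After 2 (gather 4 sand): sand=4 sulfur=6
After 3 (gather 4 sand): sand=8 sulfur=6
After 4 (craft sprocket): sand=6 sprocket=4 sulfur=3
After 5 (gather 7 sand): sand=13 sprocket=4 sulfur=3
After 6 (craft lever): lever=1 sand=9 sprocket=1 sulfur=3
After 7 (gather 3 sand): lever=1 sand=12 sprocket=1 sulfur=3

Answer: lever=1 sand=12 sprocket=1 sulfur=3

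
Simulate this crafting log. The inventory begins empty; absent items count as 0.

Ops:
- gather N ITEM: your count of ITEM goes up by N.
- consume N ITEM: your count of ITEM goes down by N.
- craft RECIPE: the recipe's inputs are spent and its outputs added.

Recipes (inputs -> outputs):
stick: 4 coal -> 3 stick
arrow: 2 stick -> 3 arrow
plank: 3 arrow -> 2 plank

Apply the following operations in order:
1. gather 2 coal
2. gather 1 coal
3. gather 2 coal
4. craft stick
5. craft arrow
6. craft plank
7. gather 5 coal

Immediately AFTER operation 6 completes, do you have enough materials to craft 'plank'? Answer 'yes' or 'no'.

Answer: no

Derivation:
After 1 (gather 2 coal): coal=2
After 2 (gather 1 coal): coal=3
After 3 (gather 2 coal): coal=5
After 4 (craft stick): coal=1 stick=3
After 5 (craft arrow): arrow=3 coal=1 stick=1
After 6 (craft plank): coal=1 plank=2 stick=1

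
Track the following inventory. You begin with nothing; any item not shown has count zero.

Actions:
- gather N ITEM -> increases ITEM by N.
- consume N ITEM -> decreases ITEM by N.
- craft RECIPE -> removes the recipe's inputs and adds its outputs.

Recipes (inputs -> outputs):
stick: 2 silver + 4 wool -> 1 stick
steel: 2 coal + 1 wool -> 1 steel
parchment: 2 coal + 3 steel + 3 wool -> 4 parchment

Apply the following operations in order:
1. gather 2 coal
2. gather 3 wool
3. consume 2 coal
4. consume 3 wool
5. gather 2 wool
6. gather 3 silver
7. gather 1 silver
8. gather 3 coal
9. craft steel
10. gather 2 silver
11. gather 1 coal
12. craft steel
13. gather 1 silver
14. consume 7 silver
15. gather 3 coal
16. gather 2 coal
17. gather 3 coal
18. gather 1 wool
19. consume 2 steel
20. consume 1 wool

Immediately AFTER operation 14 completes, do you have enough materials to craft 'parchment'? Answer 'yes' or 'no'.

Answer: no

Derivation:
After 1 (gather 2 coal): coal=2
After 2 (gather 3 wool): coal=2 wool=3
After 3 (consume 2 coal): wool=3
After 4 (consume 3 wool): (empty)
After 5 (gather 2 wool): wool=2
After 6 (gather 3 silver): silver=3 wool=2
After 7 (gather 1 silver): silver=4 wool=2
After 8 (gather 3 coal): coal=3 silver=4 wool=2
After 9 (craft steel): coal=1 silver=4 steel=1 wool=1
After 10 (gather 2 silver): coal=1 silver=6 steel=1 wool=1
After 11 (gather 1 coal): coal=2 silver=6 steel=1 wool=1
After 12 (craft steel): silver=6 steel=2
After 13 (gather 1 silver): silver=7 steel=2
After 14 (consume 7 silver): steel=2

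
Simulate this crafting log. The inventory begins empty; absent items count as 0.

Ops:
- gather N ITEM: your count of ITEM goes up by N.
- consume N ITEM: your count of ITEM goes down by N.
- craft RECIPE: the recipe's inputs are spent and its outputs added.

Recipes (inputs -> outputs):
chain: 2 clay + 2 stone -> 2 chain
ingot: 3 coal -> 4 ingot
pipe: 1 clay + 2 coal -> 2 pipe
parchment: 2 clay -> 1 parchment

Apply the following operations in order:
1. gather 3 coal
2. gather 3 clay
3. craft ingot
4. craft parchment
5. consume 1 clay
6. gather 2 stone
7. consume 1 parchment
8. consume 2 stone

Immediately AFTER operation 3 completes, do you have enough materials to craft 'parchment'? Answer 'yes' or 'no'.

Answer: yes

Derivation:
After 1 (gather 3 coal): coal=3
After 2 (gather 3 clay): clay=3 coal=3
After 3 (craft ingot): clay=3 ingot=4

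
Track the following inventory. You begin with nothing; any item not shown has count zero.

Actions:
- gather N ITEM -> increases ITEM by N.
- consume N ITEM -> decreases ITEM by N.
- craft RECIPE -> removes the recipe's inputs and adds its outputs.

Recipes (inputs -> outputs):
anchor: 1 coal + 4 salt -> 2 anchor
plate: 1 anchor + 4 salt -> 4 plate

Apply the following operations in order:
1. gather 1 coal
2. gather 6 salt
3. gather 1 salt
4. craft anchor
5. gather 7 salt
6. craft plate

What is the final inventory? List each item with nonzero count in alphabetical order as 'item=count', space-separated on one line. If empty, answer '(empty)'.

After 1 (gather 1 coal): coal=1
After 2 (gather 6 salt): coal=1 salt=6
After 3 (gather 1 salt): coal=1 salt=7
After 4 (craft anchor): anchor=2 salt=3
After 5 (gather 7 salt): anchor=2 salt=10
After 6 (craft plate): anchor=1 plate=4 salt=6

Answer: anchor=1 plate=4 salt=6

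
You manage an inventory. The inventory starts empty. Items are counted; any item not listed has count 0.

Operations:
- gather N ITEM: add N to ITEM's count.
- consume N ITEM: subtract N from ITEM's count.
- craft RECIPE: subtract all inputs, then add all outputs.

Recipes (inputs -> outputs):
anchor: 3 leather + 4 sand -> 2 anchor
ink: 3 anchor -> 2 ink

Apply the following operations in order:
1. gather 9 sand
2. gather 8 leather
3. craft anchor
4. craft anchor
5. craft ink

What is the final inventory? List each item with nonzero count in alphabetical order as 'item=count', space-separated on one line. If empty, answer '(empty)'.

Answer: anchor=1 ink=2 leather=2 sand=1

Derivation:
After 1 (gather 9 sand): sand=9
After 2 (gather 8 leather): leather=8 sand=9
After 3 (craft anchor): anchor=2 leather=5 sand=5
After 4 (craft anchor): anchor=4 leather=2 sand=1
After 5 (craft ink): anchor=1 ink=2 leather=2 sand=1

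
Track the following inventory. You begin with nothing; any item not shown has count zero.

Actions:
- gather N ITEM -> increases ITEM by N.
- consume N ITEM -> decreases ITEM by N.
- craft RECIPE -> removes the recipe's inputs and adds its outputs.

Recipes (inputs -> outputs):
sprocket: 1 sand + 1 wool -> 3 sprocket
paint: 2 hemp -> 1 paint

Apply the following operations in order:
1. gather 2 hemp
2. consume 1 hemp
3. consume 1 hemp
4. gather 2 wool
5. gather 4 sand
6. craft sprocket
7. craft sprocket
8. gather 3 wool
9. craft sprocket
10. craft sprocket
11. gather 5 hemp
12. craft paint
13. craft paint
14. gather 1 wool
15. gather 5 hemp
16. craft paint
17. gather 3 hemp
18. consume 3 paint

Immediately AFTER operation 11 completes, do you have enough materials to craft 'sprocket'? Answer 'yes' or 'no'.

After 1 (gather 2 hemp): hemp=2
After 2 (consume 1 hemp): hemp=1
After 3 (consume 1 hemp): (empty)
After 4 (gather 2 wool): wool=2
After 5 (gather 4 sand): sand=4 wool=2
After 6 (craft sprocket): sand=3 sprocket=3 wool=1
After 7 (craft sprocket): sand=2 sprocket=6
After 8 (gather 3 wool): sand=2 sprocket=6 wool=3
After 9 (craft sprocket): sand=1 sprocket=9 wool=2
After 10 (craft sprocket): sprocket=12 wool=1
After 11 (gather 5 hemp): hemp=5 sprocket=12 wool=1

Answer: no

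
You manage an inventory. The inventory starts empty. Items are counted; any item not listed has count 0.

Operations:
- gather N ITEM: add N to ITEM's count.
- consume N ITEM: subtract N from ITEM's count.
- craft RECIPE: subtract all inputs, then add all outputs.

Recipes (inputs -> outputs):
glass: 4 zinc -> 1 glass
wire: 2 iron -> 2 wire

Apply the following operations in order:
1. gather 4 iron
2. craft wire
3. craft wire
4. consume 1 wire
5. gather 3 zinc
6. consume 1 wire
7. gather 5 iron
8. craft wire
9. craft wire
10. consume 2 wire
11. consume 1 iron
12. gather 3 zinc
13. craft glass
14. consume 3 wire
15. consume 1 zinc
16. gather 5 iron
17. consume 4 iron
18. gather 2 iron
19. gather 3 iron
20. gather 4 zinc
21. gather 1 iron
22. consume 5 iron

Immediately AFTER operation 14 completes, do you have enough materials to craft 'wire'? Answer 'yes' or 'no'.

After 1 (gather 4 iron): iron=4
After 2 (craft wire): iron=2 wire=2
After 3 (craft wire): wire=4
After 4 (consume 1 wire): wire=3
After 5 (gather 3 zinc): wire=3 zinc=3
After 6 (consume 1 wire): wire=2 zinc=3
After 7 (gather 5 iron): iron=5 wire=2 zinc=3
After 8 (craft wire): iron=3 wire=4 zinc=3
After 9 (craft wire): iron=1 wire=6 zinc=3
After 10 (consume 2 wire): iron=1 wire=4 zinc=3
After 11 (consume 1 iron): wire=4 zinc=3
After 12 (gather 3 zinc): wire=4 zinc=6
After 13 (craft glass): glass=1 wire=4 zinc=2
After 14 (consume 3 wire): glass=1 wire=1 zinc=2

Answer: no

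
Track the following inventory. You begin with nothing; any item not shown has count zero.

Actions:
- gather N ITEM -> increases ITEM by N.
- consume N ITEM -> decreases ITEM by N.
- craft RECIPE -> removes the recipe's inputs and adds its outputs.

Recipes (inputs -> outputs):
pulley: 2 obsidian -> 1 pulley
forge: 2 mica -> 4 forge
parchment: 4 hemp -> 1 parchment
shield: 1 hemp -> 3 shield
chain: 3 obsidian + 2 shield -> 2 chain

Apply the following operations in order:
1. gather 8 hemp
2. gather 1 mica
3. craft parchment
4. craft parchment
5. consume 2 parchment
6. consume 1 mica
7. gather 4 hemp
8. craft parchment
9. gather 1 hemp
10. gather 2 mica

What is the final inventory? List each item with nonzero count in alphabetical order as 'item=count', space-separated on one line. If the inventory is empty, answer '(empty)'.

After 1 (gather 8 hemp): hemp=8
After 2 (gather 1 mica): hemp=8 mica=1
After 3 (craft parchment): hemp=4 mica=1 parchment=1
After 4 (craft parchment): mica=1 parchment=2
After 5 (consume 2 parchment): mica=1
After 6 (consume 1 mica): (empty)
After 7 (gather 4 hemp): hemp=4
After 8 (craft parchment): parchment=1
After 9 (gather 1 hemp): hemp=1 parchment=1
After 10 (gather 2 mica): hemp=1 mica=2 parchment=1

Answer: hemp=1 mica=2 parchment=1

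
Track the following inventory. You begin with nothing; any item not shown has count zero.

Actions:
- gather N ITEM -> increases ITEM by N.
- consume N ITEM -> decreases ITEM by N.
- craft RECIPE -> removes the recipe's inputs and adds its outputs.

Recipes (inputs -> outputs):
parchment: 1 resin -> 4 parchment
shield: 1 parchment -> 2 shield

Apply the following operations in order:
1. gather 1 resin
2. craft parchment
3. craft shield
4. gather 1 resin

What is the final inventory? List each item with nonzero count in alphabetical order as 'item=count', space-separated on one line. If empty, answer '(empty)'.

After 1 (gather 1 resin): resin=1
After 2 (craft parchment): parchment=4
After 3 (craft shield): parchment=3 shield=2
After 4 (gather 1 resin): parchment=3 resin=1 shield=2

Answer: parchment=3 resin=1 shield=2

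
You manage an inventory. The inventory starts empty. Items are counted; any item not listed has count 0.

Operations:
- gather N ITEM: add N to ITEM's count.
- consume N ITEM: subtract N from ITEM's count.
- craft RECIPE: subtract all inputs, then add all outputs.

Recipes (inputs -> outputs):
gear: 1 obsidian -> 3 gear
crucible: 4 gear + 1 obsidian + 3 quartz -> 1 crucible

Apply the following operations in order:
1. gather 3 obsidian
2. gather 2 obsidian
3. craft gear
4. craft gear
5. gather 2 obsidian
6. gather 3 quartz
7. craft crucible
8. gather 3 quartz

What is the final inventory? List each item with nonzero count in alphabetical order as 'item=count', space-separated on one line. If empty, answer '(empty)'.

Answer: crucible=1 gear=2 obsidian=4 quartz=3

Derivation:
After 1 (gather 3 obsidian): obsidian=3
After 2 (gather 2 obsidian): obsidian=5
After 3 (craft gear): gear=3 obsidian=4
After 4 (craft gear): gear=6 obsidian=3
After 5 (gather 2 obsidian): gear=6 obsidian=5
After 6 (gather 3 quartz): gear=6 obsidian=5 quartz=3
After 7 (craft crucible): crucible=1 gear=2 obsidian=4
After 8 (gather 3 quartz): crucible=1 gear=2 obsidian=4 quartz=3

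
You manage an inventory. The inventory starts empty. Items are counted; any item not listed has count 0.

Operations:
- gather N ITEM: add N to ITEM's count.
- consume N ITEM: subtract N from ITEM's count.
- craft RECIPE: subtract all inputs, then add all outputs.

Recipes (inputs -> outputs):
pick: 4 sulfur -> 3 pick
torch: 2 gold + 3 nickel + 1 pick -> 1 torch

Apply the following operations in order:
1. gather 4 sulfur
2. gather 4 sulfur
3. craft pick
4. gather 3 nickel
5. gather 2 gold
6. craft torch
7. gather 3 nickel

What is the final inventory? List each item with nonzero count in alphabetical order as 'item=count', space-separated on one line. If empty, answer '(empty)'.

After 1 (gather 4 sulfur): sulfur=4
After 2 (gather 4 sulfur): sulfur=8
After 3 (craft pick): pick=3 sulfur=4
After 4 (gather 3 nickel): nickel=3 pick=3 sulfur=4
After 5 (gather 2 gold): gold=2 nickel=3 pick=3 sulfur=4
After 6 (craft torch): pick=2 sulfur=4 torch=1
After 7 (gather 3 nickel): nickel=3 pick=2 sulfur=4 torch=1

Answer: nickel=3 pick=2 sulfur=4 torch=1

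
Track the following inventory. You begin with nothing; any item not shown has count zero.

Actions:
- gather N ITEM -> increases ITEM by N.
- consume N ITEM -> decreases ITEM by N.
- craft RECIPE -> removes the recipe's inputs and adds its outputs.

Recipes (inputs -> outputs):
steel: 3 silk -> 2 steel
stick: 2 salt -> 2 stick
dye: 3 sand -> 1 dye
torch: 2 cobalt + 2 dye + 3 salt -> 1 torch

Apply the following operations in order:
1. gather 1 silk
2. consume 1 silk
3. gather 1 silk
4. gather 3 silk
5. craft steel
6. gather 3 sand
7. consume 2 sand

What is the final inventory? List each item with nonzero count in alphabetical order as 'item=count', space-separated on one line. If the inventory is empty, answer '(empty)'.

Answer: sand=1 silk=1 steel=2

Derivation:
After 1 (gather 1 silk): silk=1
After 2 (consume 1 silk): (empty)
After 3 (gather 1 silk): silk=1
After 4 (gather 3 silk): silk=4
After 5 (craft steel): silk=1 steel=2
After 6 (gather 3 sand): sand=3 silk=1 steel=2
After 7 (consume 2 sand): sand=1 silk=1 steel=2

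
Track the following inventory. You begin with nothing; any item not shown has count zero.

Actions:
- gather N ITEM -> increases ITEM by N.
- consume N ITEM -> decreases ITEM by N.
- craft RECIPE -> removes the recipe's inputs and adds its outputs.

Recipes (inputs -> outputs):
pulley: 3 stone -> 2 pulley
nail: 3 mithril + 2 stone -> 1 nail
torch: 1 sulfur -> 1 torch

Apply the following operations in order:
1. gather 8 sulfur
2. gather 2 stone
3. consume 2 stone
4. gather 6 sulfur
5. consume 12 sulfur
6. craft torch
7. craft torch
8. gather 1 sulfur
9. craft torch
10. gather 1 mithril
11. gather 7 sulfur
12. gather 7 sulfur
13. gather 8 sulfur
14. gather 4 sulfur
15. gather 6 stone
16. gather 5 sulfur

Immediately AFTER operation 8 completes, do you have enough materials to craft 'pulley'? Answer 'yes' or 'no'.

Answer: no

Derivation:
After 1 (gather 8 sulfur): sulfur=8
After 2 (gather 2 stone): stone=2 sulfur=8
After 3 (consume 2 stone): sulfur=8
After 4 (gather 6 sulfur): sulfur=14
After 5 (consume 12 sulfur): sulfur=2
After 6 (craft torch): sulfur=1 torch=1
After 7 (craft torch): torch=2
After 8 (gather 1 sulfur): sulfur=1 torch=2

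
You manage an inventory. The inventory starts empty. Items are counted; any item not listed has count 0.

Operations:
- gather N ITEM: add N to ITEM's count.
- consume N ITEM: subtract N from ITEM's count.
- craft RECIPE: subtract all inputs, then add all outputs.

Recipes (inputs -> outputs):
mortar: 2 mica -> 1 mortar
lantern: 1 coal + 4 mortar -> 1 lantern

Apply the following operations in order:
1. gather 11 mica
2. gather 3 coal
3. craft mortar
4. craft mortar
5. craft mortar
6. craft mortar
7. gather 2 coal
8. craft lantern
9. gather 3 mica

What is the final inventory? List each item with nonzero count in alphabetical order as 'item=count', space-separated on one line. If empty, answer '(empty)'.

After 1 (gather 11 mica): mica=11
After 2 (gather 3 coal): coal=3 mica=11
After 3 (craft mortar): coal=3 mica=9 mortar=1
After 4 (craft mortar): coal=3 mica=7 mortar=2
After 5 (craft mortar): coal=3 mica=5 mortar=3
After 6 (craft mortar): coal=3 mica=3 mortar=4
After 7 (gather 2 coal): coal=5 mica=3 mortar=4
After 8 (craft lantern): coal=4 lantern=1 mica=3
After 9 (gather 3 mica): coal=4 lantern=1 mica=6

Answer: coal=4 lantern=1 mica=6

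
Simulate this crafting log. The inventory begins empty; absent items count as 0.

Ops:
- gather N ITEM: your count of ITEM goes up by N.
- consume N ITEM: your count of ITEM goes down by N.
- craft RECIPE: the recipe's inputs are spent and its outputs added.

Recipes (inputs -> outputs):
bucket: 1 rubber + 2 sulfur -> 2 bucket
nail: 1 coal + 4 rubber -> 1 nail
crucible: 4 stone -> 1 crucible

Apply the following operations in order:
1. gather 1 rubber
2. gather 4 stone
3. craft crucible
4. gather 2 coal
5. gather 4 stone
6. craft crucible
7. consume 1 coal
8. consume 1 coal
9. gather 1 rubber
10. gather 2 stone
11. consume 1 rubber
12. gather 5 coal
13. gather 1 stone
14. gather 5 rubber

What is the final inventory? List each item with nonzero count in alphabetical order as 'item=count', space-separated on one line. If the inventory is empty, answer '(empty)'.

After 1 (gather 1 rubber): rubber=1
After 2 (gather 4 stone): rubber=1 stone=4
After 3 (craft crucible): crucible=1 rubber=1
After 4 (gather 2 coal): coal=2 crucible=1 rubber=1
After 5 (gather 4 stone): coal=2 crucible=1 rubber=1 stone=4
After 6 (craft crucible): coal=2 crucible=2 rubber=1
After 7 (consume 1 coal): coal=1 crucible=2 rubber=1
After 8 (consume 1 coal): crucible=2 rubber=1
After 9 (gather 1 rubber): crucible=2 rubber=2
After 10 (gather 2 stone): crucible=2 rubber=2 stone=2
After 11 (consume 1 rubber): crucible=2 rubber=1 stone=2
After 12 (gather 5 coal): coal=5 crucible=2 rubber=1 stone=2
After 13 (gather 1 stone): coal=5 crucible=2 rubber=1 stone=3
After 14 (gather 5 rubber): coal=5 crucible=2 rubber=6 stone=3

Answer: coal=5 crucible=2 rubber=6 stone=3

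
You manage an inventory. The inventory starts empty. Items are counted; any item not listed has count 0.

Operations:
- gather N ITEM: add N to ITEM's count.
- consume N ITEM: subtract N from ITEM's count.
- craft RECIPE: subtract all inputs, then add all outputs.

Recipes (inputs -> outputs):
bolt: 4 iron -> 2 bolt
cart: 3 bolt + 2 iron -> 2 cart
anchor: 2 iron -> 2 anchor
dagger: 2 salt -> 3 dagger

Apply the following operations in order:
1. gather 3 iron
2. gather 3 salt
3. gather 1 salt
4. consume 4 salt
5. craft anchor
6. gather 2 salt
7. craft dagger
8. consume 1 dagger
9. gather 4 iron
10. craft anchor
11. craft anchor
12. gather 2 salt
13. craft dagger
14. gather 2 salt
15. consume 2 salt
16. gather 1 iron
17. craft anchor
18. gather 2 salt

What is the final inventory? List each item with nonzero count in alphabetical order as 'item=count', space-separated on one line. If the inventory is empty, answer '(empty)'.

Answer: anchor=8 dagger=5 salt=2

Derivation:
After 1 (gather 3 iron): iron=3
After 2 (gather 3 salt): iron=3 salt=3
After 3 (gather 1 salt): iron=3 salt=4
After 4 (consume 4 salt): iron=3
After 5 (craft anchor): anchor=2 iron=1
After 6 (gather 2 salt): anchor=2 iron=1 salt=2
After 7 (craft dagger): anchor=2 dagger=3 iron=1
After 8 (consume 1 dagger): anchor=2 dagger=2 iron=1
After 9 (gather 4 iron): anchor=2 dagger=2 iron=5
After 10 (craft anchor): anchor=4 dagger=2 iron=3
After 11 (craft anchor): anchor=6 dagger=2 iron=1
After 12 (gather 2 salt): anchor=6 dagger=2 iron=1 salt=2
After 13 (craft dagger): anchor=6 dagger=5 iron=1
After 14 (gather 2 salt): anchor=6 dagger=5 iron=1 salt=2
After 15 (consume 2 salt): anchor=6 dagger=5 iron=1
After 16 (gather 1 iron): anchor=6 dagger=5 iron=2
After 17 (craft anchor): anchor=8 dagger=5
After 18 (gather 2 salt): anchor=8 dagger=5 salt=2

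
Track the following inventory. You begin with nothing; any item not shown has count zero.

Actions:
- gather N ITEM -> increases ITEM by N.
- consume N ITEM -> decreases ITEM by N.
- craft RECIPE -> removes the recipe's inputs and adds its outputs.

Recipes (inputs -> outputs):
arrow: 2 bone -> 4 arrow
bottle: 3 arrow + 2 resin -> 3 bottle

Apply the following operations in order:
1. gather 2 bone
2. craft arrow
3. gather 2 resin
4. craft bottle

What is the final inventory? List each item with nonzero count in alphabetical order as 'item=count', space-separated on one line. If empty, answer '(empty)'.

Answer: arrow=1 bottle=3

Derivation:
After 1 (gather 2 bone): bone=2
After 2 (craft arrow): arrow=4
After 3 (gather 2 resin): arrow=4 resin=2
After 4 (craft bottle): arrow=1 bottle=3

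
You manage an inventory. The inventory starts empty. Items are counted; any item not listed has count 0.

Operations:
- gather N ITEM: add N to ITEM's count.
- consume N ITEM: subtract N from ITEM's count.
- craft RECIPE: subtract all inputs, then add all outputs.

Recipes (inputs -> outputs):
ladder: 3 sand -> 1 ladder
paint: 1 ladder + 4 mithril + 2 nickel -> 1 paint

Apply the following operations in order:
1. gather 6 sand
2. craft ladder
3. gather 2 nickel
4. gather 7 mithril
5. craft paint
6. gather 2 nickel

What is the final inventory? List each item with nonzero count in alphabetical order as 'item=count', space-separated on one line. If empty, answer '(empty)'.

After 1 (gather 6 sand): sand=6
After 2 (craft ladder): ladder=1 sand=3
After 3 (gather 2 nickel): ladder=1 nickel=2 sand=3
After 4 (gather 7 mithril): ladder=1 mithril=7 nickel=2 sand=3
After 5 (craft paint): mithril=3 paint=1 sand=3
After 6 (gather 2 nickel): mithril=3 nickel=2 paint=1 sand=3

Answer: mithril=3 nickel=2 paint=1 sand=3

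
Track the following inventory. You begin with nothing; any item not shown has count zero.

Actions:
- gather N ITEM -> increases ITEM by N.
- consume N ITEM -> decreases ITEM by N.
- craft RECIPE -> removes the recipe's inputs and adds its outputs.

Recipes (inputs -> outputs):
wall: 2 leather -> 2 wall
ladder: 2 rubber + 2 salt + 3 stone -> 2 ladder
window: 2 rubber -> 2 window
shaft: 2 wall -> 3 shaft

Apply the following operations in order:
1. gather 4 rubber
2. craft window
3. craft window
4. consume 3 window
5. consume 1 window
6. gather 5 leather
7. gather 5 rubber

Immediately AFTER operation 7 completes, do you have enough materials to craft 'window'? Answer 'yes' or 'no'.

After 1 (gather 4 rubber): rubber=4
After 2 (craft window): rubber=2 window=2
After 3 (craft window): window=4
After 4 (consume 3 window): window=1
After 5 (consume 1 window): (empty)
After 6 (gather 5 leather): leather=5
After 7 (gather 5 rubber): leather=5 rubber=5

Answer: yes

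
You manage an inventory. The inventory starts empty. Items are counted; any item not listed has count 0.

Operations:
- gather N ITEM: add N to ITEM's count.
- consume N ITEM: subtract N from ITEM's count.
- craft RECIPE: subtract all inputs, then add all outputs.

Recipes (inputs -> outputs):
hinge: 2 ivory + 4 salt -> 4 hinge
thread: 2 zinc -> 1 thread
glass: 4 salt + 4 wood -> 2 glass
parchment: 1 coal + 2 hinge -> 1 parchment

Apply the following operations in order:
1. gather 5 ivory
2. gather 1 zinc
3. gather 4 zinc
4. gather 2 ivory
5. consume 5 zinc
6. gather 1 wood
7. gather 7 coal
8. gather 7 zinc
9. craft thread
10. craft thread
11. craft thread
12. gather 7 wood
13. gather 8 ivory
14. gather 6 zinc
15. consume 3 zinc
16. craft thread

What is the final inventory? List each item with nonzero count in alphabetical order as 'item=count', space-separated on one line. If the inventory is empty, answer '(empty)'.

Answer: coal=7 ivory=15 thread=4 wood=8 zinc=2

Derivation:
After 1 (gather 5 ivory): ivory=5
After 2 (gather 1 zinc): ivory=5 zinc=1
After 3 (gather 4 zinc): ivory=5 zinc=5
After 4 (gather 2 ivory): ivory=7 zinc=5
After 5 (consume 5 zinc): ivory=7
After 6 (gather 1 wood): ivory=7 wood=1
After 7 (gather 7 coal): coal=7 ivory=7 wood=1
After 8 (gather 7 zinc): coal=7 ivory=7 wood=1 zinc=7
After 9 (craft thread): coal=7 ivory=7 thread=1 wood=1 zinc=5
After 10 (craft thread): coal=7 ivory=7 thread=2 wood=1 zinc=3
After 11 (craft thread): coal=7 ivory=7 thread=3 wood=1 zinc=1
After 12 (gather 7 wood): coal=7 ivory=7 thread=3 wood=8 zinc=1
After 13 (gather 8 ivory): coal=7 ivory=15 thread=3 wood=8 zinc=1
After 14 (gather 6 zinc): coal=7 ivory=15 thread=3 wood=8 zinc=7
After 15 (consume 3 zinc): coal=7 ivory=15 thread=3 wood=8 zinc=4
After 16 (craft thread): coal=7 ivory=15 thread=4 wood=8 zinc=2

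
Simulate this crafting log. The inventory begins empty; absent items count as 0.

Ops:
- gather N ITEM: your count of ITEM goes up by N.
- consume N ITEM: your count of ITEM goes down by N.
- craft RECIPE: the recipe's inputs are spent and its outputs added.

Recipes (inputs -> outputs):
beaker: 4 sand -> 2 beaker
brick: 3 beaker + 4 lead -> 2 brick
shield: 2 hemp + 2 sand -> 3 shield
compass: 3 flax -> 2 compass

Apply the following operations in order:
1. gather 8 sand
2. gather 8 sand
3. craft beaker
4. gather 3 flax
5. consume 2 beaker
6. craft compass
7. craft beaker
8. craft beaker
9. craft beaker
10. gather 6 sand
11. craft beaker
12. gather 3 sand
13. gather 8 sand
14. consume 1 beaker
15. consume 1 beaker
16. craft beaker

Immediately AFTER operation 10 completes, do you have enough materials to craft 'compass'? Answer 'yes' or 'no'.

After 1 (gather 8 sand): sand=8
After 2 (gather 8 sand): sand=16
After 3 (craft beaker): beaker=2 sand=12
After 4 (gather 3 flax): beaker=2 flax=3 sand=12
After 5 (consume 2 beaker): flax=3 sand=12
After 6 (craft compass): compass=2 sand=12
After 7 (craft beaker): beaker=2 compass=2 sand=8
After 8 (craft beaker): beaker=4 compass=2 sand=4
After 9 (craft beaker): beaker=6 compass=2
After 10 (gather 6 sand): beaker=6 compass=2 sand=6

Answer: no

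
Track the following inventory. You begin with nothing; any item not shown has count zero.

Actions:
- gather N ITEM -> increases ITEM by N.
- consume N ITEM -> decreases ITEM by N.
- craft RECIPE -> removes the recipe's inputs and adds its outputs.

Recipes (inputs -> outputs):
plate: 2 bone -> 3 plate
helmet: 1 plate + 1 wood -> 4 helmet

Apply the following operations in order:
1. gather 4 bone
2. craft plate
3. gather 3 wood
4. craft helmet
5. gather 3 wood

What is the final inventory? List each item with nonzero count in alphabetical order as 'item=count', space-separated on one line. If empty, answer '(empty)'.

Answer: bone=2 helmet=4 plate=2 wood=5

Derivation:
After 1 (gather 4 bone): bone=4
After 2 (craft plate): bone=2 plate=3
After 3 (gather 3 wood): bone=2 plate=3 wood=3
After 4 (craft helmet): bone=2 helmet=4 plate=2 wood=2
After 5 (gather 3 wood): bone=2 helmet=4 plate=2 wood=5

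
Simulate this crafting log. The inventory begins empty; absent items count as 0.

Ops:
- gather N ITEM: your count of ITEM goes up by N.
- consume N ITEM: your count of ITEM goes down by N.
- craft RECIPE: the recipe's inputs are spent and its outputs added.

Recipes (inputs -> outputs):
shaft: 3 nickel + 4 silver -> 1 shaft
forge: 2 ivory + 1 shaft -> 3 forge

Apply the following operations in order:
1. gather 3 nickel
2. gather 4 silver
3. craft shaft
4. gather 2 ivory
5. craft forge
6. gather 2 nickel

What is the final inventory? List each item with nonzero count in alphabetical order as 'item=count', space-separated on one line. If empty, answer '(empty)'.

After 1 (gather 3 nickel): nickel=3
After 2 (gather 4 silver): nickel=3 silver=4
After 3 (craft shaft): shaft=1
After 4 (gather 2 ivory): ivory=2 shaft=1
After 5 (craft forge): forge=3
After 6 (gather 2 nickel): forge=3 nickel=2

Answer: forge=3 nickel=2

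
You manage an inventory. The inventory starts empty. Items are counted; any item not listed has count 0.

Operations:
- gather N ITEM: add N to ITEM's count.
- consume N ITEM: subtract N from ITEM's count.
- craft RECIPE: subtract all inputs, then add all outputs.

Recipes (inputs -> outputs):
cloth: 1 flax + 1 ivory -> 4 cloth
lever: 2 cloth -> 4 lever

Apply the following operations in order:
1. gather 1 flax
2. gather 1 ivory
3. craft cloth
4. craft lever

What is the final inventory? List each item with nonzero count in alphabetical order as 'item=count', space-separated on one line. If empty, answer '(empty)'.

Answer: cloth=2 lever=4

Derivation:
After 1 (gather 1 flax): flax=1
After 2 (gather 1 ivory): flax=1 ivory=1
After 3 (craft cloth): cloth=4
After 4 (craft lever): cloth=2 lever=4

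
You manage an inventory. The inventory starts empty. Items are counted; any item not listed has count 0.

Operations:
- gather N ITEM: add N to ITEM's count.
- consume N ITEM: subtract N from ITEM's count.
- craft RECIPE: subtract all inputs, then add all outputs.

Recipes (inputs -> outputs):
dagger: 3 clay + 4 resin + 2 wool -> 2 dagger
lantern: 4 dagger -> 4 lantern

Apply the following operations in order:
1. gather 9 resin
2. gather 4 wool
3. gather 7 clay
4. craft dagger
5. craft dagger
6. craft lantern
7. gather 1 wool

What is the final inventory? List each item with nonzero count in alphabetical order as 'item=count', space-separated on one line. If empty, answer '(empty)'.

After 1 (gather 9 resin): resin=9
After 2 (gather 4 wool): resin=9 wool=4
After 3 (gather 7 clay): clay=7 resin=9 wool=4
After 4 (craft dagger): clay=4 dagger=2 resin=5 wool=2
After 5 (craft dagger): clay=1 dagger=4 resin=1
After 6 (craft lantern): clay=1 lantern=4 resin=1
After 7 (gather 1 wool): clay=1 lantern=4 resin=1 wool=1

Answer: clay=1 lantern=4 resin=1 wool=1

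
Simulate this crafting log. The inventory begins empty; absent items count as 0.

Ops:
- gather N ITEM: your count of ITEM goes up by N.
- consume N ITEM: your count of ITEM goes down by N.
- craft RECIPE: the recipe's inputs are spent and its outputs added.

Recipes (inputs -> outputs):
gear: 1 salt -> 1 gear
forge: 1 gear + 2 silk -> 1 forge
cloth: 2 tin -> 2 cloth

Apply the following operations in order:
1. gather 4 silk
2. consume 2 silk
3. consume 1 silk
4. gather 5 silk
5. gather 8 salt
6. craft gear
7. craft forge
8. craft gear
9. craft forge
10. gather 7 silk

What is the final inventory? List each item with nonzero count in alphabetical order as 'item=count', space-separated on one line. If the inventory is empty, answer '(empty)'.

After 1 (gather 4 silk): silk=4
After 2 (consume 2 silk): silk=2
After 3 (consume 1 silk): silk=1
After 4 (gather 5 silk): silk=6
After 5 (gather 8 salt): salt=8 silk=6
After 6 (craft gear): gear=1 salt=7 silk=6
After 7 (craft forge): forge=1 salt=7 silk=4
After 8 (craft gear): forge=1 gear=1 salt=6 silk=4
After 9 (craft forge): forge=2 salt=6 silk=2
After 10 (gather 7 silk): forge=2 salt=6 silk=9

Answer: forge=2 salt=6 silk=9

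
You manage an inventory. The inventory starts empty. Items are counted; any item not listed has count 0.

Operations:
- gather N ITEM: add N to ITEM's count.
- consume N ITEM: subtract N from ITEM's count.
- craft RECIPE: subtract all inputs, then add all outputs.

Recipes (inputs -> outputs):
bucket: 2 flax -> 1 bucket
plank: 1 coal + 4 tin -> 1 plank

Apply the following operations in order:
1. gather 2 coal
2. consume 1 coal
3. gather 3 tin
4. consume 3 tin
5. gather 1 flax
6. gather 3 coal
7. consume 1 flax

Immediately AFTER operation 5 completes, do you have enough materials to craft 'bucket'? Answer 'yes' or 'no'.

After 1 (gather 2 coal): coal=2
After 2 (consume 1 coal): coal=1
After 3 (gather 3 tin): coal=1 tin=3
After 4 (consume 3 tin): coal=1
After 5 (gather 1 flax): coal=1 flax=1

Answer: no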